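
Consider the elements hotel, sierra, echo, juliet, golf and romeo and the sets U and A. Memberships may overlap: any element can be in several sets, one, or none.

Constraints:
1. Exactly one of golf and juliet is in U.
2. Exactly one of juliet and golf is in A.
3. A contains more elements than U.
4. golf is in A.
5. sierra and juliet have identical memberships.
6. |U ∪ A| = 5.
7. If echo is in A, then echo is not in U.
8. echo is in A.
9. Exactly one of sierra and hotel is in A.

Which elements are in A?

A = {echo, golf, hotel}

From (4): golf ∈ A.
From (8): echo ∈ A.
(2) (exactly one): juliet ∉ A.
(5): sierra matches juliet: sierra ∉ A.
(7): echo ∉ U.
(9) (exactly one): hotel ∈ A.
Suppose romeo ∈ A: no assignment then satisfies all the clues, so romeo ∉ A.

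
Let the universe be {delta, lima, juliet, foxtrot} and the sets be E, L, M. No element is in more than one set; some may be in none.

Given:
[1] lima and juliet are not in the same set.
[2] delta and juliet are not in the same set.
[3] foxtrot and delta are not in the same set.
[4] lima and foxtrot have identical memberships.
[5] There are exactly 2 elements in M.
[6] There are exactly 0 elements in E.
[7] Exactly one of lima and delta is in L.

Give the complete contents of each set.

(6): E already has 0, so the rest are out.
Suppose delta ∉ L: no assignment then satisfies all the clues, so delta ∈ L.

E = {}; L = {delta}; M = {foxtrot, lima}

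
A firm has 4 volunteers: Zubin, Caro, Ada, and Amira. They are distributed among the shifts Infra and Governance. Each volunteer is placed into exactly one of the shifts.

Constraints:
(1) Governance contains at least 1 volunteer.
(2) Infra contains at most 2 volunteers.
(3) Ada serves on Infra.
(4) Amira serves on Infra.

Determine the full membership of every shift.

Infra = {Ada, Amira}; Governance = {Caro, Zubin}

From (3): Ada ∈ Infra.
From (4): Amira ∈ Infra.
(2): Infra already has 2, so the rest are out.
Only one shift left: Zubin ∈ Governance.
Only one shift left: Caro ∈ Governance.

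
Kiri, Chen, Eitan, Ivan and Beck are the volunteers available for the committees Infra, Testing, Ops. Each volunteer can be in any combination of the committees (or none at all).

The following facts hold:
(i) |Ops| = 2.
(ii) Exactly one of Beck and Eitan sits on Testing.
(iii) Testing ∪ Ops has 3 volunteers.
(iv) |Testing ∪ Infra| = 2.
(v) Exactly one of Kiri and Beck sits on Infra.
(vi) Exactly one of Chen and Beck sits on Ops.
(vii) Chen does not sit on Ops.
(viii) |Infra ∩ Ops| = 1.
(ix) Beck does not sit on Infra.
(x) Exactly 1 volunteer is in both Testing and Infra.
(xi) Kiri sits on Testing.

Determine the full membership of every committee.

From (vii): Chen ∉ Ops.
From (ix): Beck ∉ Infra.
From (xi): Kiri ∈ Testing.
(v) (exactly one): Kiri ∈ Infra.
(vi) (exactly one): Beck ∈ Ops.
Suppose Kiri ∉ Ops: no assignment then satisfies all the clues, so Kiri ∈ Ops.

Infra = {Kiri}; Testing = {Eitan, Kiri}; Ops = {Beck, Kiri}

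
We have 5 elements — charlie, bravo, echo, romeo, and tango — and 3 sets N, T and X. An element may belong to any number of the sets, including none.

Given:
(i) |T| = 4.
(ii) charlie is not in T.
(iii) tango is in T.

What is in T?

T = {bravo, echo, romeo, tango}

From (ii): charlie ∉ T.
From (iii): tango ∈ T.
(i): only 4 candidates remain for T, so all are in.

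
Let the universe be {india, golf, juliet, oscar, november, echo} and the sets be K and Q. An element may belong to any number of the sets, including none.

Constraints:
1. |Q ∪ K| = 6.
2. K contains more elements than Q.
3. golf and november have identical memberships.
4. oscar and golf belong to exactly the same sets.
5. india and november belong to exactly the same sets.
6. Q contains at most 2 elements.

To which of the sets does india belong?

india: K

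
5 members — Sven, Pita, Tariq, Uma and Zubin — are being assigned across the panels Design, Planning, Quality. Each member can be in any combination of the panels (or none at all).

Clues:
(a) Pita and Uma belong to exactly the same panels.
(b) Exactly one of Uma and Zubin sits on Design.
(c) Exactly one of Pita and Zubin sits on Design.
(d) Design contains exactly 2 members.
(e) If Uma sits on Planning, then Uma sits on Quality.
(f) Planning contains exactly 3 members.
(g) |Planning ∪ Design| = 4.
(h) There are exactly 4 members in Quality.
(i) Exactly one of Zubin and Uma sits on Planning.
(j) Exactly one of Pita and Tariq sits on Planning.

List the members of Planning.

Planning = {Pita, Sven, Uma}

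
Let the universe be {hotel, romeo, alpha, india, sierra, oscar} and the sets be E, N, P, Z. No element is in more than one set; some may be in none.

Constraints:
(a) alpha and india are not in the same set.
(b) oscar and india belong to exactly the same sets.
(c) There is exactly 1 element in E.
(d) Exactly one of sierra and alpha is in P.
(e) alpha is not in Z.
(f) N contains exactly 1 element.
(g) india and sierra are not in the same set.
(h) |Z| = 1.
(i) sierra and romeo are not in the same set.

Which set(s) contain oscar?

From (e): alpha ∉ Z.
Suppose oscar ∈ E: no assignment then satisfies all the clues, so oscar ∉ E.

oscar: none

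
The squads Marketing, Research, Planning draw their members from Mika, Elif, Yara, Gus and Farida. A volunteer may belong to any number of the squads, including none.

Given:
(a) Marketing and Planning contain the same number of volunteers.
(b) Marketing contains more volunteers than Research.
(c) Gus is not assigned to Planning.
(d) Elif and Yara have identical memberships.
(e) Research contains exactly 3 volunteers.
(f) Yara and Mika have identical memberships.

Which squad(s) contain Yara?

Yara: Marketing, Planning, Research

From (c): Gus ∉ Planning.
Suppose Yara ∉ Marketing: no assignment then satisfies all the clues, so Yara ∈ Marketing.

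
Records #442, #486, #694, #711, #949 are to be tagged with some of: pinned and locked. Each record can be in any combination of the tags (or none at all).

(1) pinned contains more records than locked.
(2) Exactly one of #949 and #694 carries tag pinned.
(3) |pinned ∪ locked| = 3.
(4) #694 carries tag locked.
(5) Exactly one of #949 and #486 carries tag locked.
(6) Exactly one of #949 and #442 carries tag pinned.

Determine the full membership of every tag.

pinned = {#442, #486, #694}; locked = {#486, #694}

From (4): #694 ∈ locked.
Suppose #442 ∉ pinned: no assignment then satisfies all the clues, so #442 ∈ pinned.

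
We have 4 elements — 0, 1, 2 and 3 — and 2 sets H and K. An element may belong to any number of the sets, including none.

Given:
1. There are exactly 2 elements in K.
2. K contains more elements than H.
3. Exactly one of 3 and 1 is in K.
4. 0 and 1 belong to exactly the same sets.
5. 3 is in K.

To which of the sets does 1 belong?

From (5): 3 ∈ K.
(3) (exactly one): 1 ∉ K.
(4): 0 matches 1: 0 ∉ K.
(1): only 2 candidates remain for K, so all are in.
Suppose 1 ∈ H: no assignment then satisfies all the clues, so 1 ∉ H.

1: none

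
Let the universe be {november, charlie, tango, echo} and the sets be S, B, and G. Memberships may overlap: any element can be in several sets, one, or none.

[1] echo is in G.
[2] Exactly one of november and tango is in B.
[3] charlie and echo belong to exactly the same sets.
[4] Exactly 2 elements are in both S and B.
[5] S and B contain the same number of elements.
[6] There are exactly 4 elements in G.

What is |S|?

From (1): echo ∈ G.
(3): charlie matches echo: charlie ∈ G.
(6): only 4 candidates remain for G, so all are in.
Suppose charlie ∉ S: no assignment then satisfies all the clues, so charlie ∈ S.

3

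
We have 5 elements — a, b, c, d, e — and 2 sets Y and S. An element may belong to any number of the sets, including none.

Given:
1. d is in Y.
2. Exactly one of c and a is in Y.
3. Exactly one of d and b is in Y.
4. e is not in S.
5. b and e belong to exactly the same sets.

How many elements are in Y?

From (1): d ∈ Y.
From (4): e ∉ S.
(3) (exactly one): b ∉ Y.
(5): e matches b: e ∉ Y.
(5): b matches e: b ∉ S.

2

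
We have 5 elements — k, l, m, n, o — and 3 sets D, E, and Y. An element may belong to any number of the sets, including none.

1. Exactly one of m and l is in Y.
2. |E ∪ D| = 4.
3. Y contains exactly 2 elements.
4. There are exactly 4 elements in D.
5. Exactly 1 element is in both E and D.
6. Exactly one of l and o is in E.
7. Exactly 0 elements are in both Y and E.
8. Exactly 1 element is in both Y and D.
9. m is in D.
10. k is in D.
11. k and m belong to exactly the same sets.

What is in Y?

Y = {l, n}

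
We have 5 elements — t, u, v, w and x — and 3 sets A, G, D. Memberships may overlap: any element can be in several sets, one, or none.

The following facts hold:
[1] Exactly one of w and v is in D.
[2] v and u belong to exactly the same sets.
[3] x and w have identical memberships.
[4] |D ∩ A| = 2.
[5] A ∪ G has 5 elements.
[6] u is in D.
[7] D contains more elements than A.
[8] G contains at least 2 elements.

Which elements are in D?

From (6): u ∈ D.
(2): v matches u: v ∈ D.
(1) (exactly one): w ∉ D.
(3): x matches w: x ∉ D.
Suppose t ∉ D: no assignment then satisfies all the clues, so t ∈ D.

D = {t, u, v}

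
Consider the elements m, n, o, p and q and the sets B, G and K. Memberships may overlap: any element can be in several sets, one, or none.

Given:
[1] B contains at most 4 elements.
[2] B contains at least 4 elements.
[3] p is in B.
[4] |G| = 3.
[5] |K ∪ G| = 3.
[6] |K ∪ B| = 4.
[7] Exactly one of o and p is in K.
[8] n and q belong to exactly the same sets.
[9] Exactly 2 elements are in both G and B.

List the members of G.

G = {m, o, p}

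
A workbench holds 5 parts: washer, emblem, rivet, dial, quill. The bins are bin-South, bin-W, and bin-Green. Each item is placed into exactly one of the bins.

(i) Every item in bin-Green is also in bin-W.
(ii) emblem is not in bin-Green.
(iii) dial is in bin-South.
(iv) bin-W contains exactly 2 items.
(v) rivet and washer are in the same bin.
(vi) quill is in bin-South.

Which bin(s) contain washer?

washer: bin-W

From (ii): emblem ∉ bin-Green.
From (iii): dial ∈ bin-South.
From (vi): quill ∈ bin-South.
Suppose washer ∈ bin-South: no assignment then satisfies all the clues, so washer ∉ bin-South.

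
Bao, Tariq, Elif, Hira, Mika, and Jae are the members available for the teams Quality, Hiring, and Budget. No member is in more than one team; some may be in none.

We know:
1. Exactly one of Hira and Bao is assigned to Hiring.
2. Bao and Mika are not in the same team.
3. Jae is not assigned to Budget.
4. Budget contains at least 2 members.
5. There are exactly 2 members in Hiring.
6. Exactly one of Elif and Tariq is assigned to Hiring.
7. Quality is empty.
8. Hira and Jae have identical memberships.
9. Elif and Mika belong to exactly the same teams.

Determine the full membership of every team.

Quality = {}; Hiring = {Bao, Tariq}; Budget = {Elif, Mika}

From (3): Jae ∉ Budget.
(7): Quality already has 0, so the rest are out.
(8): Hira matches Jae: Hira ∉ Budget.
Suppose Bao ∉ Hiring: no assignment then satisfies all the clues, so Bao ∈ Hiring.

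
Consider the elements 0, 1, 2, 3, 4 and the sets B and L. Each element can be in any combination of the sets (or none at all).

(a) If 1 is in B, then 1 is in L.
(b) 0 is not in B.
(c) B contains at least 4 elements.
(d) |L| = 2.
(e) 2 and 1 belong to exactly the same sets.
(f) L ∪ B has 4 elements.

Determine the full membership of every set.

B = {1, 2, 3, 4}; L = {1, 2}

From (b): 0 ∉ B.
(c): only 4 candidates remain for B, so all are in.
(a): 1 ∈ L.
(e): 2 matches 1: 2 ∈ L.
(d): L already has 2, so the rest are out.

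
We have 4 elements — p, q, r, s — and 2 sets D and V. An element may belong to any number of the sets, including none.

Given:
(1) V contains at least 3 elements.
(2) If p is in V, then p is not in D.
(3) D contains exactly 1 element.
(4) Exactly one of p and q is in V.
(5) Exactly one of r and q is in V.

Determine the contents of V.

V = {p, r, s}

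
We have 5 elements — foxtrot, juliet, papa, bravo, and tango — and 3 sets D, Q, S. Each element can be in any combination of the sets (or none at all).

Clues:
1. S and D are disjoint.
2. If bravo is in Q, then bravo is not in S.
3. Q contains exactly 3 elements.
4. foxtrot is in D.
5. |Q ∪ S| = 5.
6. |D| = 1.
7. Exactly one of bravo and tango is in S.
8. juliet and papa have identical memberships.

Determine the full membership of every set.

D = {foxtrot}; Q = {bravo, foxtrot, tango}; S = {juliet, papa, tango}

From (4): foxtrot ∈ D.
(1) (disjoint): foxtrot ∉ S.
(6): D already has 1, so the rest are out.
Suppose foxtrot ∉ Q: no assignment then satisfies all the clues, so foxtrot ∈ Q.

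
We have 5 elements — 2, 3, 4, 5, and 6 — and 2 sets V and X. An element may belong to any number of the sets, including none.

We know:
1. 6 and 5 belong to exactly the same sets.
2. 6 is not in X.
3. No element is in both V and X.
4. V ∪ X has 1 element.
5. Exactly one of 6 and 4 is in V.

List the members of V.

V = {4}

From (2): 6 ∉ X.
(1): 5 matches 6: 5 ∉ X.
Suppose 2 ∈ V: no assignment then satisfies all the clues, so 2 ∉ V.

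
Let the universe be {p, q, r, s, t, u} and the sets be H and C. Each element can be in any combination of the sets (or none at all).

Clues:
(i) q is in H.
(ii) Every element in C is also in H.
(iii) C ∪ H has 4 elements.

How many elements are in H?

4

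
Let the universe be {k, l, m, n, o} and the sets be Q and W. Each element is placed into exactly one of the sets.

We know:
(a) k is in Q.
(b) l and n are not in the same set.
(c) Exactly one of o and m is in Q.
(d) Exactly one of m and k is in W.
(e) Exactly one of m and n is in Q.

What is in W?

W = {l, m}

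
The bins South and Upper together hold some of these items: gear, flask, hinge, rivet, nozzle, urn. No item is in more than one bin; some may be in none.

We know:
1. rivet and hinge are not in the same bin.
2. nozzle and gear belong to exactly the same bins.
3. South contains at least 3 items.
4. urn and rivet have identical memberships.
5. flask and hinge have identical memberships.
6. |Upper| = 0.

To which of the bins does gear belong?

(6): Upper already has 0, so the rest are out.
Suppose gear ∉ South: no assignment then satisfies all the clues, so gear ∈ South.

gear: South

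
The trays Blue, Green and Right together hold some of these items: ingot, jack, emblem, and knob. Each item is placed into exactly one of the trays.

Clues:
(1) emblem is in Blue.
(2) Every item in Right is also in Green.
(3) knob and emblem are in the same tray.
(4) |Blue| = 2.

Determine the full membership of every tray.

Blue = {emblem, knob}; Green = {ingot, jack}; Right = {}

From (1): emblem ∈ Blue.
(3): knob matches emblem: knob ∈ Blue.
(4): Blue already has 2, so the rest are out.
Suppose ingot ∉ Green: no assignment then satisfies all the clues, so ingot ∈ Green.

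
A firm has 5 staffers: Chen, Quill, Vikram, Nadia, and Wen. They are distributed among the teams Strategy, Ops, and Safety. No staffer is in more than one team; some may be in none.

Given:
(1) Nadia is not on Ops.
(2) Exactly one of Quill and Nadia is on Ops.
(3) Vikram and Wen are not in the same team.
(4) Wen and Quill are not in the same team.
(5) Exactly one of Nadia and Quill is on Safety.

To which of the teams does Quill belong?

From (1): Nadia ∉ Ops.
(2) (exactly one): Quill ∈ Ops.
(4): Wen ∉ Ops.
(5) (exactly one): Nadia ∈ Safety.

Quill: Ops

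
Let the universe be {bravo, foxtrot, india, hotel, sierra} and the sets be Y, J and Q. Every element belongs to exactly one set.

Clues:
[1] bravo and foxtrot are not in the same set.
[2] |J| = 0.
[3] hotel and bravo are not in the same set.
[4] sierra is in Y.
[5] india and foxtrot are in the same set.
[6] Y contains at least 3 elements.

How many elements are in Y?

4

From (4): sierra ∈ Y.
(2): J already has 0, so the rest are out.
Suppose bravo ∈ Y: no assignment then satisfies all the clues, so bravo ∉ Y.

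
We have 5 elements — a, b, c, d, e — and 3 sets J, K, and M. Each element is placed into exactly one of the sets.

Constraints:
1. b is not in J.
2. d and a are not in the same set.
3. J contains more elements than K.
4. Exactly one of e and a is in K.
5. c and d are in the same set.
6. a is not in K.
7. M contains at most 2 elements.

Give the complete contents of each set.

J = {c, d}; K = {e}; M = {a, b}

From (1): b ∉ J.
From (6): a ∉ K.
(4) (exactly one): e ∈ K.
Suppose a ∈ J: no assignment then satisfies all the clues, so a ∉ J.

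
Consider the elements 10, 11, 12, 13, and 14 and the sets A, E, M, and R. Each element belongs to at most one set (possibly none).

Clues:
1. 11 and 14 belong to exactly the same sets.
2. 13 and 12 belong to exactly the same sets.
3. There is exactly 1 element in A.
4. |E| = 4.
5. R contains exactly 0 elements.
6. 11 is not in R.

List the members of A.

From (6): 11 ∉ R.
(1): 14 matches 11: 14 ∉ R.
(5): R already has 0, so the rest are out.
Suppose 10 ∉ A: no assignment then satisfies all the clues, so 10 ∈ A.

A = {10}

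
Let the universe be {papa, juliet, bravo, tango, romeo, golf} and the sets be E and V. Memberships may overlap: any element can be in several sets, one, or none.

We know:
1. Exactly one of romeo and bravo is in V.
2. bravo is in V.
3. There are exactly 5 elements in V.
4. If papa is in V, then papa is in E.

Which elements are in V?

From (2): bravo ∈ V.
(1) (exactly one): romeo ∉ V.
(3): only 5 candidates remain for V, so all are in.
(4): papa ∈ E.

V = {bravo, golf, juliet, papa, tango}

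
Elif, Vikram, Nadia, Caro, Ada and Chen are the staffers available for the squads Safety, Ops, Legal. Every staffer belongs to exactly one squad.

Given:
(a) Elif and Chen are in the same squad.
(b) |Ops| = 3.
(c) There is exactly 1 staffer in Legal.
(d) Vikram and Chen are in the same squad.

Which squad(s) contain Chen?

Chen: Ops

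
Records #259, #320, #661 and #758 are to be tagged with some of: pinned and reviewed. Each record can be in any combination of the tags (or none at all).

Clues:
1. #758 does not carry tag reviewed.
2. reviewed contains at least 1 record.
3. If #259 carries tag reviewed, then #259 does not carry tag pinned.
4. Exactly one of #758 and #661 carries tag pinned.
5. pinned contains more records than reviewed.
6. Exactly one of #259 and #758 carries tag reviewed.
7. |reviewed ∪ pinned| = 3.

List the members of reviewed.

reviewed = {#259}

From (1): #758 ∉ reviewed.
(6) (exactly one): #259 ∈ reviewed.
(3): #259 ∉ pinned.
Suppose #320 ∈ reviewed: no assignment then satisfies all the clues, so #320 ∉ reviewed.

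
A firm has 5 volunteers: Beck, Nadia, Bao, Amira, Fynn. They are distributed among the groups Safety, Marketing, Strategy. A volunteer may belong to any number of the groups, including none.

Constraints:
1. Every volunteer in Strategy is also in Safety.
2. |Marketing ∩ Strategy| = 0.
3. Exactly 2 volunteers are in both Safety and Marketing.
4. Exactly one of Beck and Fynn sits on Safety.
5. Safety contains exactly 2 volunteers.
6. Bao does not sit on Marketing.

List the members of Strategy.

From (6): Bao ∉ Marketing.
Suppose Beck ∈ Strategy: no assignment then satisfies all the clues, so Beck ∉ Strategy.

Strategy = {}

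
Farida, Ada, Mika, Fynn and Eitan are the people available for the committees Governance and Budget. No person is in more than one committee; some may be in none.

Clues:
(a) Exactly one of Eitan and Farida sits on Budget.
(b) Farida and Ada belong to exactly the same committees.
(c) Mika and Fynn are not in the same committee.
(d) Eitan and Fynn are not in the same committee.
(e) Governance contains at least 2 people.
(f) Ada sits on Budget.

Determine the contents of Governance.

Governance = {Eitan, Mika}

From (f): Ada ∈ Budget.
(b): Farida matches Ada: Farida ∉ Governance.
(b): Farida matches Ada: Farida ∈ Budget.
(a) (exactly one): Eitan ∉ Budget.
Suppose Mika ∉ Governance: no assignment then satisfies all the clues, so Mika ∈ Governance.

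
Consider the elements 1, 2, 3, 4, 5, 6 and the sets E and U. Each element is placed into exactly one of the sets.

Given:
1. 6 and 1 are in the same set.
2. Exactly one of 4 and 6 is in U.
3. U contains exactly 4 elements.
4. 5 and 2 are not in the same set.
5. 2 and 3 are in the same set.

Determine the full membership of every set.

E = {4, 5}; U = {1, 2, 3, 6}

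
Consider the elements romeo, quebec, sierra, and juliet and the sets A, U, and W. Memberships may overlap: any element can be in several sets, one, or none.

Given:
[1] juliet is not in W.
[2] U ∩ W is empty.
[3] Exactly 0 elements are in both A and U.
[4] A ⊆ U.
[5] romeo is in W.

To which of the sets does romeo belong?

romeo: W

From (1): juliet ∉ W.
From (5): romeo ∈ W.
(2) (disjoint): romeo ∉ U.
(4) contrapositive: romeo ∉ A.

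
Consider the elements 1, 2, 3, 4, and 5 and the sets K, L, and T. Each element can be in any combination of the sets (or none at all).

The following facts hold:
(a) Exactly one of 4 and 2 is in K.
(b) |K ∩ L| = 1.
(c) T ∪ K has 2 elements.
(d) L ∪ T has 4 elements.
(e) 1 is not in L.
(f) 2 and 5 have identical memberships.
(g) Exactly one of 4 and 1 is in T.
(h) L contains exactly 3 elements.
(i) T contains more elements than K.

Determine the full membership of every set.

From (e): 1 ∉ L.
Suppose 1 ∈ K: no assignment then satisfies all the clues, so 1 ∉ K.

K = {4}; L = {2, 4, 5}; T = {3, 4}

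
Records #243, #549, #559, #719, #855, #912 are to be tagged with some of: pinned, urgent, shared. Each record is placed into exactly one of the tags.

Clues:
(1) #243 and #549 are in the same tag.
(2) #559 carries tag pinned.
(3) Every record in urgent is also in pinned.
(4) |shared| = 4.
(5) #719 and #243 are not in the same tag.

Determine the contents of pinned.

pinned = {#559, #719}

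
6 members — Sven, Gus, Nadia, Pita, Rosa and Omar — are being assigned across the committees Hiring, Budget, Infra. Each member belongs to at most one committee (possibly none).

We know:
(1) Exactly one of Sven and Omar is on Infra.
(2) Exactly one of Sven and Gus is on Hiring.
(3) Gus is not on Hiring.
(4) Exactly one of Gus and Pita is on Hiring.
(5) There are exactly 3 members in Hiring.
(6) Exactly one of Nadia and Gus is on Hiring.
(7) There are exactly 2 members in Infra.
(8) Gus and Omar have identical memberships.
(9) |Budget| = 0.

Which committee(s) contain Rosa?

Rosa: none

From (3): Gus ∉ Hiring.
(2) (exactly one): Sven ∈ Hiring.
(4) (exactly one): Pita ∈ Hiring.
(6) (exactly one): Nadia ∈ Hiring.
(8): Omar matches Gus: Omar ∉ Hiring.
(9): Budget already has 0, so the rest are out.
(1) (exactly one): Omar ∈ Infra.
(5): Hiring already has 3, so the rest are out.
(8): Gus matches Omar: Gus ∈ Infra.
(7): Infra already has 2, so the rest are out.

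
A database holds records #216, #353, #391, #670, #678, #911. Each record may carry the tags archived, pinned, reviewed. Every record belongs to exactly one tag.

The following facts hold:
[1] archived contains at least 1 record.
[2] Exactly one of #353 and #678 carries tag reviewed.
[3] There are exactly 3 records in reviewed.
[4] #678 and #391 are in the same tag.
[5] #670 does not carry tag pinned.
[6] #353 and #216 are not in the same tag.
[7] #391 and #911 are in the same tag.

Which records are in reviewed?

reviewed = {#391, #678, #911}

From (5): #670 ∉ pinned.
Suppose #216 ∈ reviewed: no assignment then satisfies all the clues, so #216 ∉ reviewed.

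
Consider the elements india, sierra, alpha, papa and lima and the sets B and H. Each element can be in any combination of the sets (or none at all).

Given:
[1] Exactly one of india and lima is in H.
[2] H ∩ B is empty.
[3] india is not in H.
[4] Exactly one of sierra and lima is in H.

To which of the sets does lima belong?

From (3): india ∉ H.
(1) (exactly one): lima ∈ H.
(2) (disjoint): lima ∉ B.
(4) (exactly one): sierra ∉ H.

lima: H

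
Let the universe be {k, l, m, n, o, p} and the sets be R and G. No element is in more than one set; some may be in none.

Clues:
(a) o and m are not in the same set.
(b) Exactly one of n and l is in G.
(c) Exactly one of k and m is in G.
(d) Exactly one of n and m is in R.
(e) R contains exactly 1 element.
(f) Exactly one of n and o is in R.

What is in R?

R = {n}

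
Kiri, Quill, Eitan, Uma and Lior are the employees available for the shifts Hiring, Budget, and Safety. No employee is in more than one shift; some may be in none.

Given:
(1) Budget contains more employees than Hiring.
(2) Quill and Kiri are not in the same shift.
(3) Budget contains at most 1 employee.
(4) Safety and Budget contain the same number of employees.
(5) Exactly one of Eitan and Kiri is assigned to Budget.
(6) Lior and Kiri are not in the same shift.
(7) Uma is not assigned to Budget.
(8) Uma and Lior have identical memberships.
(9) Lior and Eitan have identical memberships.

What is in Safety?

Safety = {Quill}

From (7): Uma ∉ Budget.
(8): Lior matches Uma: Lior ∉ Budget.
(9): Eitan matches Lior: Eitan ∉ Budget.
(5) (exactly one): Kiri ∈ Budget.
(2): Quill ∉ Budget.
Suppose Quill ∉ Safety: no assignment then satisfies all the clues, so Quill ∈ Safety.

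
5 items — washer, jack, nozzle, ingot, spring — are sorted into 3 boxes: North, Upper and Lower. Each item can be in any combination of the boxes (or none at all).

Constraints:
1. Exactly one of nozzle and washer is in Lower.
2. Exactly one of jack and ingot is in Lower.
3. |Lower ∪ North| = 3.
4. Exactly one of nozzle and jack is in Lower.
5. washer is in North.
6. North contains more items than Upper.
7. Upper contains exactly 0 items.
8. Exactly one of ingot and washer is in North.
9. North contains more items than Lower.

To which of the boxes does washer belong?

washer: Lower, North

From (5): washer ∈ North.
(7): Upper already has 0, so the rest are out.
(8) (exactly one): ingot ∉ North.
Suppose washer ∉ Lower: no assignment then satisfies all the clues, so washer ∈ Lower.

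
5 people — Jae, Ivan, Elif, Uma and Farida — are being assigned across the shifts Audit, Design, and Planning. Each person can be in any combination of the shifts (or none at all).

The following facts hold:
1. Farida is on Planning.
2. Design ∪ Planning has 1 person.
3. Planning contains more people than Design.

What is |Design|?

From (1): Farida ∈ Planning.
Suppose Jae ∈ Design: no assignment then satisfies all the clues, so Jae ∉ Design.

0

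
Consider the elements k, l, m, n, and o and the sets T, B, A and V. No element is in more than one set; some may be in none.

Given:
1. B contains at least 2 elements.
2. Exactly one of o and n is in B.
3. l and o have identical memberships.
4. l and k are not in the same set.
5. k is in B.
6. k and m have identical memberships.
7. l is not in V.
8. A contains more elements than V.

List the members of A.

From (5): k ∈ B.
From (7): l ∉ V.
(3): o matches l: o ∉ V.
(4): l ∉ B.
(6): m matches k: m ∉ T.
(6): m matches k: m ∈ B.
(3): o matches l: o ∉ B.
(2) (exactly one): n ∈ B.
Suppose l ∉ A: no assignment then satisfies all the clues, so l ∈ A.

A = {l, o}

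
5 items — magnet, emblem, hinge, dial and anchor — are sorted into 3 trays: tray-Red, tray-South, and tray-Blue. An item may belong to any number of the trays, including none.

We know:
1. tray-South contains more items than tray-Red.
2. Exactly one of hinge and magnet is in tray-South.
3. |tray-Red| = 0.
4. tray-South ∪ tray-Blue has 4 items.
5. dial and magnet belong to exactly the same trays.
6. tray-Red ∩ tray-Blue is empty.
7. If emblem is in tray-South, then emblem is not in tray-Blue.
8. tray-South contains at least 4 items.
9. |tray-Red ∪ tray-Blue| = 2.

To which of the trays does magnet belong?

(3): tray-Red already has 0, so the rest are out.
Suppose magnet ∉ tray-South: no assignment then satisfies all the clues, so magnet ∈ tray-South.

magnet: tray-Blue, tray-South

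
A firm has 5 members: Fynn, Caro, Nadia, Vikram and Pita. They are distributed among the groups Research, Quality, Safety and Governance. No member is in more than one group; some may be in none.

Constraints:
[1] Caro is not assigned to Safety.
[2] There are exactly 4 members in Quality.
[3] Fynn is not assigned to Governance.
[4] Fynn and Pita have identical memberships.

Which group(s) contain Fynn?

Fynn: Quality

From (1): Caro ∉ Safety.
From (3): Fynn ∉ Governance.
(4): Pita matches Fynn: Pita ∉ Governance.
Suppose Fynn ∈ Research: no assignment then satisfies all the clues, so Fynn ∉ Research.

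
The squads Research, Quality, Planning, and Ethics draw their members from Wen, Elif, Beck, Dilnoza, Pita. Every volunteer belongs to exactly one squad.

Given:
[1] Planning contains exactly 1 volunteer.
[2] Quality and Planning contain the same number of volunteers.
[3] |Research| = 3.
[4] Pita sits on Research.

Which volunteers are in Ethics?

Ethics = {}

From (4): Pita ∈ Research.
Suppose Wen ∈ Ethics: no assignment then satisfies all the clues, so Wen ∉ Ethics.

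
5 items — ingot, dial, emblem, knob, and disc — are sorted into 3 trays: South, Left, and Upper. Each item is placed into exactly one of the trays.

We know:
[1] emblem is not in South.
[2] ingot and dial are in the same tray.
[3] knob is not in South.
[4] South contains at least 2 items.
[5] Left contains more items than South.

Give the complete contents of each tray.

South = {dial, ingot}; Left = {disc, emblem, knob}; Upper = {}

From (1): emblem ∉ South.
From (3): knob ∉ South.
Suppose ingot ∉ South: no assignment then satisfies all the clues, so ingot ∈ South.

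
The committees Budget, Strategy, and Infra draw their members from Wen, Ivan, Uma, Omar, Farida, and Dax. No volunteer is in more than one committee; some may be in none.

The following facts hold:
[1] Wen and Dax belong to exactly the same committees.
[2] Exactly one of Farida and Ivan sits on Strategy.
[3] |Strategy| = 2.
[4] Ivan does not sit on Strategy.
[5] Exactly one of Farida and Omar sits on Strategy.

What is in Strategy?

From (4): Ivan ∉ Strategy.
(2) (exactly one): Farida ∈ Strategy.
(5) (exactly one): Omar ∉ Strategy.
Suppose Wen ∈ Strategy: no assignment then satisfies all the clues, so Wen ∉ Strategy.

Strategy = {Farida, Uma}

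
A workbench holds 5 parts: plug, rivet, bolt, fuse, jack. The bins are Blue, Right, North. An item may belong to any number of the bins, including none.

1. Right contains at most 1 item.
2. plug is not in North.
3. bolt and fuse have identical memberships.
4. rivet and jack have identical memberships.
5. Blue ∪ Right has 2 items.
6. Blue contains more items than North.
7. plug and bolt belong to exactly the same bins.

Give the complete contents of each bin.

Blue = {jack, rivet}; Right = {}; North = {}

From (2): plug ∉ North.
(7): bolt matches plug: bolt ∉ North.
(3): fuse matches bolt: fuse ∉ North.
Suppose plug ∈ Blue: no assignment then satisfies all the clues, so plug ∉ Blue.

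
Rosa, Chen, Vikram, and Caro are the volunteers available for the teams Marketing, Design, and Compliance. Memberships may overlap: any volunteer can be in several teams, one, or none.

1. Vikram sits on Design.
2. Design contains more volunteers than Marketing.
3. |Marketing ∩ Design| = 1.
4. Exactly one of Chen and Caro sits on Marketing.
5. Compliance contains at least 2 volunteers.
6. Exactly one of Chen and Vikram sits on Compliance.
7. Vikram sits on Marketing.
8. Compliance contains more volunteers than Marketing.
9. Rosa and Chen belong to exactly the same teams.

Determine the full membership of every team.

Marketing = {Caro, Vikram}; Design = {Chen, Rosa, Vikram}; Compliance = {Caro, Chen, Rosa}

From (1): Vikram ∈ Design.
From (7): Vikram ∈ Marketing.
Suppose Rosa ∈ Marketing: no assignment then satisfies all the clues, so Rosa ∉ Marketing.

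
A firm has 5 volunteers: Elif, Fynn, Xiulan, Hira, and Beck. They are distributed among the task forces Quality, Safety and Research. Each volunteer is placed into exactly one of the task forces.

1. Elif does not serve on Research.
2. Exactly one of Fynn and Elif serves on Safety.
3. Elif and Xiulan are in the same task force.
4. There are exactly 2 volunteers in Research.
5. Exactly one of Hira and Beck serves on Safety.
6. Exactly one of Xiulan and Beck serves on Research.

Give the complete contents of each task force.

From (1): Elif ∉ Research.
(3): Xiulan matches Elif: Xiulan ∉ Research.
(6) (exactly one): Beck ∈ Research.
(5) (exactly one): Hira ∈ Safety.
(4): only 2 candidates remain for Research, so all are in.
(2) (exactly one): Elif ∈ Safety.
(3): Xiulan matches Elif: Xiulan ∉ Quality.
(3): Xiulan matches Elif: Xiulan ∈ Safety.

Quality = {}; Safety = {Elif, Hira, Xiulan}; Research = {Beck, Fynn}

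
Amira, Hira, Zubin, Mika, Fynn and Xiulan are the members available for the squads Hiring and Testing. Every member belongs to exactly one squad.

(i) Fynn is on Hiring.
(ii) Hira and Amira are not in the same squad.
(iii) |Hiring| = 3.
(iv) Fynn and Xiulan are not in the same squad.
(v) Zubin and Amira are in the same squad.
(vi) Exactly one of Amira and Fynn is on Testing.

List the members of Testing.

Testing = {Amira, Xiulan, Zubin}

From (i): Fynn ∈ Hiring.
(iv): Xiulan ∉ Hiring.
(vi) (exactly one): Amira ∈ Testing.
Only one squad left: Xiulan ∈ Testing.
(ii): Hira ∉ Testing.
(v): Zubin matches Amira: Zubin ∉ Hiring.
(v): Zubin matches Amira: Zubin ∈ Testing.
Only one squad left: Hira ∈ Hiring.
(iii): only 3 candidates remain for Hiring, so all are in.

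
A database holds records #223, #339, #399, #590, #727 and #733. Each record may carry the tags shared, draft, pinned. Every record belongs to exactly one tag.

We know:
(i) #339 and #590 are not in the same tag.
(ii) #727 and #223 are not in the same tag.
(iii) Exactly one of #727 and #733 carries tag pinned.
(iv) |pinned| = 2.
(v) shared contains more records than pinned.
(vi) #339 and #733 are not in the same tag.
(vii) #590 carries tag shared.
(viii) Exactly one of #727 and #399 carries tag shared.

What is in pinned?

pinned = {#339, #727}

From (vii): #590 ∈ shared.
(i): #339 ∉ shared.
Suppose #223 ∈ pinned: no assignment then satisfies all the clues, so #223 ∉ pinned.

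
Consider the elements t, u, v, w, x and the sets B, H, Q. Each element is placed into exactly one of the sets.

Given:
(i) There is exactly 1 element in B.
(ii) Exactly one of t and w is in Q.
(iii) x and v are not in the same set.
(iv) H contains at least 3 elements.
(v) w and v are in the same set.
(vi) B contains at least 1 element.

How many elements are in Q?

1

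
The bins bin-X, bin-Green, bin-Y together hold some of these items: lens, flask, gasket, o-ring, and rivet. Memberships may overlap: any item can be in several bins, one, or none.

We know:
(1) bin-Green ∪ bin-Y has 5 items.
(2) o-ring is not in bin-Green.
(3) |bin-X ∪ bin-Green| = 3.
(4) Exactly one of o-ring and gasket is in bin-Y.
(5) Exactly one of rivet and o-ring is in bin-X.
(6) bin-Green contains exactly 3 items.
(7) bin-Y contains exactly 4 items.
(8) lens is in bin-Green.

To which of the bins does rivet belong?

From (2): o-ring ∉ bin-Green.
From (8): lens ∈ bin-Green.
Suppose rivet ∉ bin-X: no assignment then satisfies all the clues, so rivet ∈ bin-X.

rivet: bin-Green, bin-X, bin-Y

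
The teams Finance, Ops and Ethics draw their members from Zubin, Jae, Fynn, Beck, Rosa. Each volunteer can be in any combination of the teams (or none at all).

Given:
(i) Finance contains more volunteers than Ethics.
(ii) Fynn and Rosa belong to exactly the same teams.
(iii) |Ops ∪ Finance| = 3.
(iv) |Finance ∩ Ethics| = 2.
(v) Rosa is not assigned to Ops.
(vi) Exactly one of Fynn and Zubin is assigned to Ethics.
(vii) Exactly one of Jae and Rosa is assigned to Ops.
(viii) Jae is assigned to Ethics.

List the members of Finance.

Finance = {Beck, Jae, Zubin}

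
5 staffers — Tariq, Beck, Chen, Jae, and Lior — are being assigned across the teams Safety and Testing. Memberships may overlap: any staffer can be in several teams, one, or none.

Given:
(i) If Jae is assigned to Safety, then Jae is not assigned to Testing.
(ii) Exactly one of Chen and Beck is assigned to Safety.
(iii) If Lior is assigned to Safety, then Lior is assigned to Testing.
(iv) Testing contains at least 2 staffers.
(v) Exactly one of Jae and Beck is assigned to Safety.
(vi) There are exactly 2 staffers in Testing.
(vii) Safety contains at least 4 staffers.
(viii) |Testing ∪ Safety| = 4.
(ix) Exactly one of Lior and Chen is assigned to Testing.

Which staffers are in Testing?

Testing = {Lior, Tariq}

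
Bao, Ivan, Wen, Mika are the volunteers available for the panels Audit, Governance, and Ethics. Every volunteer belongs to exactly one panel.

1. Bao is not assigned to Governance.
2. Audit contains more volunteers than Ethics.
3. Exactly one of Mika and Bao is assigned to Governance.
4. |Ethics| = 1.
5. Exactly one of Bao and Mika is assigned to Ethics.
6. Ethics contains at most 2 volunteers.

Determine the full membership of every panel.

Audit = {Ivan, Wen}; Governance = {Mika}; Ethics = {Bao}

From (1): Bao ∉ Governance.
(3) (exactly one): Mika ∈ Governance.
(5) (exactly one): Bao ∈ Ethics.
(4): Ethics already has 1, so the rest are out.
Suppose Ivan ∉ Audit: no assignment then satisfies all the clues, so Ivan ∈ Audit.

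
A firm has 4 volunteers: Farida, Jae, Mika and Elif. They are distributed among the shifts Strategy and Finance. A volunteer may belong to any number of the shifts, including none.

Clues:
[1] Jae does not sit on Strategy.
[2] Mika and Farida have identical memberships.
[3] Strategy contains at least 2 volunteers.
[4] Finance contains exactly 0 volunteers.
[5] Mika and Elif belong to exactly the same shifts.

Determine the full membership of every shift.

From (1): Jae ∉ Strategy.
(4): Finance already has 0, so the rest are out.
Suppose Farida ∉ Strategy: no assignment then satisfies all the clues, so Farida ∈ Strategy.

Strategy = {Elif, Farida, Mika}; Finance = {}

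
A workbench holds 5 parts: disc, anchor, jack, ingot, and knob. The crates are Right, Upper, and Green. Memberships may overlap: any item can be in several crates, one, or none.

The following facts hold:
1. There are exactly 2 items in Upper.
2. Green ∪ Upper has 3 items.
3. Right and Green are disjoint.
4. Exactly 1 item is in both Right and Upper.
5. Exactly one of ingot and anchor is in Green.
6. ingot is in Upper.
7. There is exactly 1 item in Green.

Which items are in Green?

Green = {anchor}

From (6): ingot ∈ Upper.
Suppose disc ∈ Green: no assignment then satisfies all the clues, so disc ∉ Green.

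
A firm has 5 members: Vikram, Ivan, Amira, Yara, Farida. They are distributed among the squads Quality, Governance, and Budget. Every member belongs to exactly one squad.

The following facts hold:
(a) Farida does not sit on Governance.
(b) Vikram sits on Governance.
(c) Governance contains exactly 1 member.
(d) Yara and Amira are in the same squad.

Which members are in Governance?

From (a): Farida ∉ Governance.
From (b): Vikram ∈ Governance.
(c): Governance already has 1, so the rest are out.

Governance = {Vikram}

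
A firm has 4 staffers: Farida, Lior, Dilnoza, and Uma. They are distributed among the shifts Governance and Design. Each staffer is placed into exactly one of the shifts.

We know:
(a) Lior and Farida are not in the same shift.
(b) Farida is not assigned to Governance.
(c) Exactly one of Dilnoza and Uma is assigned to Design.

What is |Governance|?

2

From (b): Farida ∉ Governance.
Only one shift left: Farida ∈ Design.
(a): Lior ∉ Design.
Only one shift left: Lior ∈ Governance.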